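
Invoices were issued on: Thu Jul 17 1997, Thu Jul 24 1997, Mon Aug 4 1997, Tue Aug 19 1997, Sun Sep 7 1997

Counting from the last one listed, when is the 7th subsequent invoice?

Gaps: 7, 11, 15, 19 days — each gap is 4 larger than the previous one.
Next gap: 23 days. Sun Sep 7 1997 + 23 days = Tue Sep 30 1997.
Next gap: 27 days. Tue Sep 30 1997 + 27 days = Mon Oct 27 1997.
Next gap: 31 days. Mon Oct 27 1997 + 31 days = Thu Nov 27 1997.
Next gap: 35 days. Thu Nov 27 1997 + 35 days = Thu Jan 1 1998.
Next gap: 39 days. Thu Jan 1 1998 + 39 days = Mon Feb 9 1998.
Next gap: 43 days. Mon Feb 9 1998 + 43 days = Tue Mar 24 1998.
Next gap: 47 days. Tue Mar 24 1998 + 47 days = Sun May 10 1998.

Sun May 10 1998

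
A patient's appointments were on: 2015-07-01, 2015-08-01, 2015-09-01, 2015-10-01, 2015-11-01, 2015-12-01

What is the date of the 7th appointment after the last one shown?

Gaps: 31, 31, 30, 31, 30 days — not constant. Every event is on the 1st of the month.
Pattern: the 1st of each month.
Next: January 2016 → 2016-01-01.
February 2016: 2016-02-01.
March 2016: 2016-03-01.
April 2016: 2016-04-01.
Next: May 2016 → 2016-05-01.
Next: June 2016 → 2016-06-01.
Next: July 2016 → 2016-07-01.

2016-07-01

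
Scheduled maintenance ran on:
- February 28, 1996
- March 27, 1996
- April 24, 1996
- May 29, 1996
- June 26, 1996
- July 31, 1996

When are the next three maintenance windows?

August 28, 1996; September 25, 1996; October 30, 1996

All Wednesdays; the gaps (28, 28, 35, 28, 35) vary with month length.
This is the last Wednesday of each month.
Last Wednesday of August 1996: August 28, 1996.
Last Wednesday of September 1996: September 25, 1996.
Last Wednesday of October 1996: October 30, 1996.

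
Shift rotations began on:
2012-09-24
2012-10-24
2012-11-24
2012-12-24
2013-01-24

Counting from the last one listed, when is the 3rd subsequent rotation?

Gaps: 30, 31, 30, 31 days — not constant. Every event is on the 24th of the month.
Pattern: the 24th of each month.
Next: February 2013 → 2013-02-24.
March 2013: 2013-03-24.
April 2013: 2013-04-24.

2013-04-24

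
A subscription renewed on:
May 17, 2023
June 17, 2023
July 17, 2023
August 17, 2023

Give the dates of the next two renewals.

Each date is the 17th; the gaps (31, 30, 31) track the month lengths.
The rule is the 17th of each month.
Next: September 2023 → September 17, 2023.
Next: October 2023 → October 17, 2023.

September 17, 2023; October 17, 2023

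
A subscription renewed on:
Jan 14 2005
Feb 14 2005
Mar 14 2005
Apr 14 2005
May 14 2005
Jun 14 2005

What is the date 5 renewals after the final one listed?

Nov 14 2005

Each date is the 14th; the gaps (31, 28, 31, 30, 31) track the month lengths.
The rule is the 14th of each month.
Next: July 2005 → Jul 14 2005.
Next: August 2005 → Aug 14 2005.
September 2005: Sep 14 2005.
October 2005: Oct 14 2005.
Next: November 2005 → Nov 14 2005.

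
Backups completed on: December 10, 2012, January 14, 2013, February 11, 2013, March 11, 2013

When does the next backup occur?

April 8, 2013

Gaps: 35, 28, 28 days — a mix of 28 and 35. Every date is a Monday.
Each is the 2nd Monday of its month.
April 2013 — 2nd Monday is April 8, 2013.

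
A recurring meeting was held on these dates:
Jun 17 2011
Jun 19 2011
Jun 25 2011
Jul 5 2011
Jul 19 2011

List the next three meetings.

Aug 6 2011, Aug 28 2011, Sep 23 2011

Intervals are 2, 6, 10, 14 days — an arithmetic progression with common difference 4.
Next gap: 18 days. Jul 19 2011 + 18 days = Aug 6 2011.
Next gap: 22 days. Aug 6 2011 + 22 days = Aug 28 2011.
Next gap: 26 days. Aug 28 2011 + 26 days = Sep 23 2011.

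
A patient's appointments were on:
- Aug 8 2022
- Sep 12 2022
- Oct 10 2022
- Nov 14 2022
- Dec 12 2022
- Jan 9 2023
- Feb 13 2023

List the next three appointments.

Gaps: 35, 28, 35, 28, 28, 35 days — a mix of 28 and 35. Every date is a Monday.
Each is the 2nd Monday of its month.
March 2023 — 2nd Monday is Mar 13 2023.
April 2023 — 2nd Monday is Apr 10 2023.
2nd Monday of May 2023: May 8 2023.

Mar 13 2023, Apr 10 2023, May 8 2023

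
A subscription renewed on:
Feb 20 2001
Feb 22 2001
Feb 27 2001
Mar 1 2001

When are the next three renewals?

Mar 6 2001, Mar 8 2001, Mar 13 2001

The gap pattern 2, 5, 2 repeats every 2 events.
These are the Tuesdays and Thursdays of each week.
The following Tuesday is Mar 6 2001.
The following Thursday is Mar 8 2001.
The following Tuesday is Mar 13 2001.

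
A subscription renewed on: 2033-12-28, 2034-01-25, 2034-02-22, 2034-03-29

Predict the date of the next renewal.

All Wednesdays; the gaps (28, 28, 35) vary with month length.
This is the last Wednesday of each month.
Last Wednesday of April 2034: 2034-04-26.

2034-04-26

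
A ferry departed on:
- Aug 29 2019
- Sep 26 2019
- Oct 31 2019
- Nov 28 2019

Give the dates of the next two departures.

These are Thursdays with 28, 35, 28-day gaps.
Each is the final Thursday of its month — Aug 29 2019 is past the 28th, so '4th Thursday' doesn't fit.
Last Thursday of December 2019: Dec 26 2019.
January 2020 ends with Thursday Jan 30 2020.

Dec 26 2019, Jan 30 2020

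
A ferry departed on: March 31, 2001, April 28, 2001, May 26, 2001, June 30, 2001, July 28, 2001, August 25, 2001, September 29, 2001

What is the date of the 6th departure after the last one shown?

March 30, 2002

These are Saturdays with 28, 28, 35, 28, 28, 35-day gaps.
Each is the final Saturday of its month — March 31, 2001 is past the 28th, so '4th Saturday' doesn't fit.
Last Saturday of October 2001: October 27, 2001.
November 2001 ends with Saturday November 24, 2001.
Last Saturday of December 2001: December 29, 2001.
Last Saturday of January 2002: January 26, 2002.
February 2002 ends with Saturday February 23, 2002.
Last Saturday of March 2002: March 30, 2002.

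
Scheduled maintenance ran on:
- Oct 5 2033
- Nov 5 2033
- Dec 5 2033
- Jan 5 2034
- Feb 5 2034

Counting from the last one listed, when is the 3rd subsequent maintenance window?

May 5 2034

The day-of-month is always 5 (31, 30, 31, 31 days between events).
So this recurs on the 5th of each month.
Next: March 2034 → Mar 5 2034.
Next: April 2034 → Apr 5 2034.
Next: May 2034 → May 5 2034.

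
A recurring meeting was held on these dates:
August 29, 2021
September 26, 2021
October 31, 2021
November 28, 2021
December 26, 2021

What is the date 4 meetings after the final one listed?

April 24, 2022

All Sundays; the gaps (28, 35, 28, 28) vary with month length.
This is the last Sunday of each month.
January 2022 ends with Sunday January 30, 2022.
February 2022 ends with Sunday February 27, 2022.
March 2022 ends with Sunday March 27, 2022.
Last Sunday of April 2022: April 24, 2022.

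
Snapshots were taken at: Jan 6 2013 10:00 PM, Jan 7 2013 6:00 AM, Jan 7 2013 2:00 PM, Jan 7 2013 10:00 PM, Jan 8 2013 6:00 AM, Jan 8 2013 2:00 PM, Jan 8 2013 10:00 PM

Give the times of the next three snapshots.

The interval is a steady 8 hours (8, 8, 8, 8, 8, 8).
Jan 8 2013 10:00 PM + 8 h = Jan 9 2013 6:00 AM.
Jan 9 2013 6:00 AM + 8 h = Jan 9 2013 2:00 PM.
Jan 9 2013 2:00 PM + 8 h = Jan 9 2013 10:00 PM.

Jan 9 2013 6:00 AM, Jan 9 2013 2:00 PM, Jan 9 2013 10:00 PM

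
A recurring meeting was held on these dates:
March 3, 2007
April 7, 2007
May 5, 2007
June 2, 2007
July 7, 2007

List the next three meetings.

These are Saturdays at 28- or 35-day spacing (35, 28, 28, 35).
The pattern: 1st Saturday of the month.
August 2007 — 1st Saturday is August 4, 2007.
1st Saturday of September 2007: September 1, 2007.
October 2007 — 1st Saturday is October 6, 2007.

August 4, 2007; September 1, 2007; October 6, 2007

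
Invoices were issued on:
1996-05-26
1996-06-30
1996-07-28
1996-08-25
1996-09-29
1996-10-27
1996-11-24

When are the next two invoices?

1996-12-29, 1997-01-26

Every date is a Sunday; gaps 35, 28, 28, 35, 28, 28 days.
Each is the last Sunday of its month (at least one falls on the 29th or later, ruling out '4th Sunday').
Last Sunday of December 1996: 1996-12-29.
Last Sunday of January 1997: 1997-01-26.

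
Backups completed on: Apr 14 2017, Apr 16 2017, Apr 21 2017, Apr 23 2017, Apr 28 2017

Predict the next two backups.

Every event lands on a Friday or Sunday (gaps cycle 2, 5, 2, 5).
So the schedule is: every Friday and Sunday.
Next Sunday: Apr 30 2017.
Next Friday: May 5 2017.

Apr 30 2017, May 5 2017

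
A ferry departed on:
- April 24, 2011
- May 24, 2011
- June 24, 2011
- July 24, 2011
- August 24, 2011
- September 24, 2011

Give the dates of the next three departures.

Each date is the 24th; the gaps (30, 31, 30, 31, 31) track the month lengths.
The rule is the 24th of each month.
October 2011: October 24, 2011.
Next: November 2011 → November 24, 2011.
Next: December 2011 → December 24, 2011.

October 24, 2011; November 24, 2011; December 24, 2011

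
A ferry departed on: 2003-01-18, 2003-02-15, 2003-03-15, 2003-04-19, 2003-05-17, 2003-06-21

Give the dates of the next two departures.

2003-07-19, 2003-08-16

All dates are Saturdays, 28, 28, 35, 28, 35 days apart.
Specifically, the 3rd Saturday of each month.
3rd Saturday of July 2003: 2003-07-19.
3rd Saturday of August 2003: 2003-08-16.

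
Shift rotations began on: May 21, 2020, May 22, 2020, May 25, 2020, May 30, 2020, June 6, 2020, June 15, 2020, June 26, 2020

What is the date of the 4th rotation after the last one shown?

August 29, 2020

The spacing grows by 2 each time: 1, 3, 5, 7, 9, 11 days.
Next gap: 13 days. June 26, 2020 + 13 days = July 9, 2020.
Next gap: 15 days. July 9, 2020 + 15 days = July 24, 2020.
Next gap: 17 days. July 24, 2020 + 17 days = August 10, 2020.
Next gap: 19 days. August 10, 2020 + 19 days = August 29, 2020.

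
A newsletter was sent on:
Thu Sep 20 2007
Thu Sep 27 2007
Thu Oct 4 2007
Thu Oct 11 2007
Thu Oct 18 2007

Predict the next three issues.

Thu Oct 25 2007, Thu Nov 1 2007, Thu Nov 8 2007

Every event comes 7 days after the last (7, 7, 7, 7).
Thu Oct 18 2007 + 7 days = Thu Oct 25 2007.
Thu Oct 25 2007 + 7 days = Thu Nov 1 2007.
Thu Nov 1 2007 + 7 days = Thu Nov 8 2007.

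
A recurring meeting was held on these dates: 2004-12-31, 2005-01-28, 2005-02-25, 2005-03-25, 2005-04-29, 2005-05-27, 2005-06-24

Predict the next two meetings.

Every date is a Friday; gaps 28, 28, 28, 35, 28, 28 days.
Each is the last Friday of its month (at least one falls on the 29th or later, ruling out '4th Friday').
July 2005 ends with Friday 2005-07-29.
Last Friday of August 2005: 2005-08-26.

2005-07-29, 2005-08-26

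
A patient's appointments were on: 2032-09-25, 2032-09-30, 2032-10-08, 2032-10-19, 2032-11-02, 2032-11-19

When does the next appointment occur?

2032-12-09

Intervals are 5, 8, 11, 14, 17 days — an arithmetic progression with common difference 3.
Next gap: 20 days. 2032-11-19 + 20 days = 2032-12-09.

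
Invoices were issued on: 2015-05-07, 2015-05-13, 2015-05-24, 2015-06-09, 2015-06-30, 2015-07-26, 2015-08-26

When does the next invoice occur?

Intervals are 6, 11, 16, 21, 26, 31 days — an arithmetic progression with common difference 5.
Next gap: 36 days. 2015-08-26 + 36 days = 2015-10-01.

2015-10-01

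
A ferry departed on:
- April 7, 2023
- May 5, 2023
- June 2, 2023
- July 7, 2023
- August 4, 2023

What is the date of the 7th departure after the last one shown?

March 1, 2024

These are Fridays at 28- or 35-day spacing (28, 28, 35, 28).
The pattern: 1st Friday of the month.
1st Friday of September 2023: September 1, 2023.
1st Friday of October 2023: October 6, 2023.
1st Friday of November 2023: November 3, 2023.
1st Friday of December 2023: December 1, 2023.
January 2024 — 1st Friday is January 5, 2024.
1st Friday of February 2024: February 2, 2024.
1st Friday of March 2024: March 1, 2024.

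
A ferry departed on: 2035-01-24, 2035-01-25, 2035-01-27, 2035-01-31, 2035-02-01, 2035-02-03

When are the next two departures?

The gap pattern 1, 2, 4, 1, 2 repeats every 3 events.
These are the Wednesdays, Thursdays and Saturdays of each week.
The following Wednesday is 2035-02-07.
The following Thursday is 2035-02-08.

2035-02-07, 2035-02-08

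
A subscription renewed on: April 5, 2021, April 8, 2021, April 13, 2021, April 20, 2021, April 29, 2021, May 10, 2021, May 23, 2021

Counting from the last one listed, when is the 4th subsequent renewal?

August 3, 2021

The spacing grows by 2 each time: 3, 5, 7, 9, 11, 13 days.
Next gap: 15 days. May 23, 2021 + 15 days = June 7, 2021.
Next gap: 17 days. June 7, 2021 + 17 days = June 24, 2021.
Next gap: 19 days. June 24, 2021 + 19 days = July 13, 2021.
Next gap: 21 days. July 13, 2021 + 21 days = August 3, 2021.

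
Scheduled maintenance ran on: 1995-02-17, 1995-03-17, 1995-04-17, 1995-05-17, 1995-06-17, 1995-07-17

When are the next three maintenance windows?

Each date is the 17th; the gaps (28, 31, 30, 31, 30) track the month lengths.
The rule is the 17th of each month.
August 1995: 1995-08-17.
September 1995: 1995-09-17.
Next: October 1995 → 1995-10-17.

1995-08-17, 1995-09-17, 1995-10-17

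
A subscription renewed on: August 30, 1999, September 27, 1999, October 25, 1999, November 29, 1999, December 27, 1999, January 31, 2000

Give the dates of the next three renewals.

Every date is a Monday; gaps 28, 28, 35, 28, 35 days.
Each is the last Monday of its month (at least one falls on the 29th or later, ruling out '4th Monday').
Last Monday of February 2000: February 28, 2000.
Last Monday of March 2000: March 27, 2000.
Last Monday of April 2000: April 24, 2000.

February 28, 2000; March 27, 2000; April 24, 2000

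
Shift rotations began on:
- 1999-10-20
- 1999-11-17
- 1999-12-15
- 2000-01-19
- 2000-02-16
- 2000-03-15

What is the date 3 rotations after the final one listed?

Gaps: 28, 28, 35, 28, 28 days — a mix of 28 and 35. Every date is a Wednesday.
Each is the 3rd Wednesday of its month.
April 2000 — 3rd Wednesday is 2000-04-19.
May 2000 — 3rd Wednesday is 2000-05-17.
June 2000 — 3rd Wednesday is 2000-06-21.

2000-06-21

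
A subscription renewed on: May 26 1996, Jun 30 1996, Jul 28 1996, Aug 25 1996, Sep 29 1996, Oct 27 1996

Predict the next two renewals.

Nov 24 1996, Dec 29 1996

All Sundays; the gaps (35, 28, 28, 35, 28) vary with month length.
This is the last Sunday of each month.
Last Sunday of November 1996: Nov 24 1996.
December 1996 ends with Sunday Dec 29 1996.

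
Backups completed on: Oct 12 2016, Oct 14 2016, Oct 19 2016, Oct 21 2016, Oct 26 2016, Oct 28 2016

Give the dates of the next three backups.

Nov 2 2016, Nov 4 2016, Nov 9 2016

Gaps: 2, 5, 2, 5, 2 days — not constant, but cyclic with period 2.
The events fall on every Wednesday and Friday.
The following Wednesday is Nov 2 2016.
Next Friday: Nov 4 2016.
Next Wednesday: Nov 9 2016.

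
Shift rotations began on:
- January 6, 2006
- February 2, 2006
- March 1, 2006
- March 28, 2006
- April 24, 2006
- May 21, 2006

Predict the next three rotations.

The spacing is 27, 27, 27, 27, 27 days — always 27 days.
May 21, 2006 + 27 days = June 17, 2006.
June 17, 2006 + 27 days = July 14, 2006.
July 14, 2006 + 27 days = August 10, 2006.

June 17, 2006; July 14, 2006; August 10, 2006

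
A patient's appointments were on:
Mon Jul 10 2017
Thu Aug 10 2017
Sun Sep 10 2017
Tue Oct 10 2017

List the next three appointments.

Fri Nov 10 2017, Sun Dec 10 2017, Wed Jan 10 2018

The day-of-month is always 10 (31, 31, 30 days between events).
So this recurs on the 10th of each month.
Next: November 2017 → Fri Nov 10 2017.
December 2017: Sun Dec 10 2017.
Next: January 2018 → Wed Jan 10 2018.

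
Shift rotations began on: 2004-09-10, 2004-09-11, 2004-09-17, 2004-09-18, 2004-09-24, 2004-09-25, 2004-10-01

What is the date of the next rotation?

2004-10-02

Gaps: 1, 6, 1, 6, 1, 6 days — not constant, but cyclic with period 2.
The events fall on every Friday and Saturday.
The following Saturday is 2004-10-02.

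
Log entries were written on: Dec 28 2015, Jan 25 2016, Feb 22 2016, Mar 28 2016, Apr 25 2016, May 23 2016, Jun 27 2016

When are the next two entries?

Gaps: 28, 28, 35, 28, 28, 35 days — a mix of 28 and 35. Every date is a Monday.
Each is the 4th Monday of its month.
July 2016 — 4th Monday is Jul 25 2016.
4th Monday of August 2016: Aug 22 2016.

Jul 25 2016, Aug 22 2016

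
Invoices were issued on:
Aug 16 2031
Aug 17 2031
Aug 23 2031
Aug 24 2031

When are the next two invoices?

Aug 30 2031, Aug 31 2031

Every event lands on a Saturday or Sunday (gaps cycle 1, 6, 1).
So the schedule is: every Saturday and Sunday.
The following Saturday is Aug 30 2031.
The following Sunday is Aug 31 2031.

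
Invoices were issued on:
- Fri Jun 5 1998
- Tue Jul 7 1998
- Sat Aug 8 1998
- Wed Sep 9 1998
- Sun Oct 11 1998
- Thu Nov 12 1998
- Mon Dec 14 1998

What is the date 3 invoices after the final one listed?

Sat Mar 20 1999

Every event comes 32 days after the last (32, 32, 32, 32, 32, 32).
Mon Dec 14 1998 + 32 days = Fri Jan 15 1999.
Fri Jan 15 1999 + 32 days = Tue Feb 16 1999.
Tue Feb 16 1999 + 32 days = Sat Mar 20 1999.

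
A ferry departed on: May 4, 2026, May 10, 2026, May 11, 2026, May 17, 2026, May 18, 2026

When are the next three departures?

Every event lands on a Monday or Sunday (gaps cycle 6, 1, 6, 1).
So the schedule is: every Monday and Sunday.
Next Sunday: May 24, 2026.
Next Monday: May 25, 2026.
The following Sunday is May 31, 2026.

May 24, 2026; May 25, 2026; May 31, 2026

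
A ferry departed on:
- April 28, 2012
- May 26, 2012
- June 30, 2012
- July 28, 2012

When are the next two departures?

All Saturdays; the gaps (28, 35, 28) vary with month length.
This is the last Saturday of each month.
Last Saturday of August 2012: August 25, 2012.
Last Saturday of September 2012: September 29, 2012.

August 25, 2012; September 29, 2012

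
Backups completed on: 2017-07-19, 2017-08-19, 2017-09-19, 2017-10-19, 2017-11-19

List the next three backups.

Each date is the 19th; the gaps (31, 31, 30, 31) track the month lengths.
The rule is the 19th of each month.
December 2017: 2017-12-19.
January 2018: 2018-01-19.
Next: February 2018 → 2018-02-19.

2017-12-19, 2018-01-19, 2018-02-19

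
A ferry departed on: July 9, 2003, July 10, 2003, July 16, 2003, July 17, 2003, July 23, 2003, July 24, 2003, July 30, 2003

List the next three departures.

The gap pattern 1, 6, 1, 6, 1, 6 repeats every 2 events.
These are the Wednesdays and Thursdays of each week.
The following Thursday is July 31, 2003.
Next Wednesday: August 6, 2003.
Next Thursday: August 7, 2003.

July 31, 2003; August 6, 2003; August 7, 2003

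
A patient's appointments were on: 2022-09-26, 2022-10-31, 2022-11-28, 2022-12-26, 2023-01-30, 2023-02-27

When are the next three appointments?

2023-03-27, 2023-04-24, 2023-05-29

Every date is a Monday; gaps 35, 28, 28, 35, 28 days.
Each is the last Monday of its month (at least one falls on the 29th or later, ruling out '4th Monday').
Last Monday of March 2023: 2023-03-27.
Last Monday of April 2023: 2023-04-24.
May 2023 ends with Monday 2023-05-29.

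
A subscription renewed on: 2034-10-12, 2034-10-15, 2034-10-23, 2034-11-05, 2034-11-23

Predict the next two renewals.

The spacing grows by 5 each time: 3, 8, 13, 18 days.
Next gap: 23 days. 2034-11-23 + 23 days = 2034-12-16.
Next gap: 28 days. 2034-12-16 + 28 days = 2035-01-13.

2034-12-16, 2035-01-13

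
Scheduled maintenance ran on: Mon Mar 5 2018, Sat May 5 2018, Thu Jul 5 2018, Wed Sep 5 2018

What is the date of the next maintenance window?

Gaps: 61, 61, 62 days — not constant. Every event is on the 5th of the month.
Pattern: the 5th of every 2 months.
Next: November 2018 → Mon Nov 5 2018.

Mon Nov 5 2018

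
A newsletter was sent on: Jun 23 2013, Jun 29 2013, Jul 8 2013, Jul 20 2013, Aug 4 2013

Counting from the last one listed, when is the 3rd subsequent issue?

Oct 6 2013

Gaps: 6, 9, 12, 15 days — each gap is 3 larger than the previous one.
Next gap: 18 days. Aug 4 2013 + 18 days = Aug 22 2013.
Next gap: 21 days. Aug 22 2013 + 21 days = Sep 12 2013.
Next gap: 24 days. Sep 12 2013 + 24 days = Oct 6 2013.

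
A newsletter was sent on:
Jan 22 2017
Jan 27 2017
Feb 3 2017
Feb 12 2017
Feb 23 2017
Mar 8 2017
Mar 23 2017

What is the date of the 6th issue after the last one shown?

Gaps: 5, 7, 9, 11, 13, 15 days — each gap is 2 larger than the previous one.
Next gap: 17 days. Mar 23 2017 + 17 days = Apr 9 2017.
Next gap: 19 days. Apr 9 2017 + 19 days = Apr 28 2017.
Next gap: 21 days. Apr 28 2017 + 21 days = May 19 2017.
Next gap: 23 days. May 19 2017 + 23 days = Jun 11 2017.
Next gap: 25 days. Jun 11 2017 + 25 days = Jul 6 2017.
Next gap: 27 days. Jul 6 2017 + 27 days = Aug 2 2017.

Aug 2 2017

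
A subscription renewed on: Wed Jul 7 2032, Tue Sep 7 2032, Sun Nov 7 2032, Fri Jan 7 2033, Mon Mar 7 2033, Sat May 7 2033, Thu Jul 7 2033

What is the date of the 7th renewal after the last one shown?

Thu Sep 7 2034

Gaps: 62, 61, 61, 59, 61, 61 days — not constant. Every event is on the 7th of the month.
Pattern: the 7th of every 2 months.
September 2033: Wed Sep 7 2033.
November 2033: Mon Nov 7 2033.
January 2034: Sat Jan 7 2034.
Next: March 2034 → Tue Mar 7 2034.
May 2034: Sun May 7 2034.
Next: July 2034 → Fri Jul 7 2034.
Next: September 2034 → Thu Sep 7 2034.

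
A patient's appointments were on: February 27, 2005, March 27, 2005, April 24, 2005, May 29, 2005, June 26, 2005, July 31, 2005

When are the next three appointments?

August 28, 2005; September 25, 2005; October 30, 2005

These are Sundays with 28, 28, 35, 28, 35-day gaps.
Each is the final Sunday of its month — May 29, 2005 is past the 28th, so '4th Sunday' doesn't fit.
August 2005 ends with Sunday August 28, 2005.
Last Sunday of September 2005: September 25, 2005.
Last Sunday of October 2005: October 30, 2005.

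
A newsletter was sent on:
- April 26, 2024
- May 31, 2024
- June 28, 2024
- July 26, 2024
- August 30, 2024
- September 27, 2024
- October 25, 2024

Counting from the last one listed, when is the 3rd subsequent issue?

These are Fridays with 35, 28, 28, 35, 28, 28-day gaps.
Each is the final Friday of its month — May 31, 2024 is past the 28th, so '4th Friday' doesn't fit.
November 2024 ends with Friday November 29, 2024.
Last Friday of December 2024: December 27, 2024.
Last Friday of January 2025: January 31, 2025.

January 31, 2025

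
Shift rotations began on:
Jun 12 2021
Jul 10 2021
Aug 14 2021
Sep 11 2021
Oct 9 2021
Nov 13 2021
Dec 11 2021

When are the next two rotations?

All dates are Saturdays, 28, 35, 28, 28, 35, 28 days apart.
Specifically, the 2nd Saturday of each month.
January 2022 — 2nd Saturday is Jan 8 2022.
February 2022 — 2nd Saturday is Feb 12 2022.

Jan 8 2022, Feb 12 2022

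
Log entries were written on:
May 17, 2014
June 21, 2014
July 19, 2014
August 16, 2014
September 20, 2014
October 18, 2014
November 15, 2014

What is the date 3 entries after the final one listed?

These are Saturdays at 28- or 35-day spacing (35, 28, 28, 35, 28, 28).
The pattern: 3rd Saturday of the month.
3rd Saturday of December 2014: December 20, 2014.
3rd Saturday of January 2015: January 17, 2015.
February 2015 — 3rd Saturday is February 21, 2015.

February 21, 2015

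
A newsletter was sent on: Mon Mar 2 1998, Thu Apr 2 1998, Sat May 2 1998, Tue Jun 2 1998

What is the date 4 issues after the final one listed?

Fri Oct 2 1998

Gaps: 31, 30, 31 days — not constant. Every event is on the 2nd of the month.
Pattern: the 2nd of each month.
July 1998: Thu Jul 2 1998.
August 1998: Sun Aug 2 1998.
September 1998: Wed Sep 2 1998.
Next: October 1998 → Fri Oct 2 1998.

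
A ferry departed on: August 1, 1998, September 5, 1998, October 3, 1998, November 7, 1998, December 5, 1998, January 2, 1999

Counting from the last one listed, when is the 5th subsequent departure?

June 5, 1999

All dates are Saturdays, 35, 28, 35, 28, 28 days apart.
Specifically, the 1st Saturday of each month.
1st Saturday of February 1999: February 6, 1999.
1st Saturday of March 1999: March 6, 1999.
1st Saturday of April 1999: April 3, 1999.
May 1999 — 1st Saturday is May 1, 1999.
1st Saturday of June 1999: June 5, 1999.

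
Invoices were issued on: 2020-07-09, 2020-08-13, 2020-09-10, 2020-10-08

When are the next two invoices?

Gaps: 35, 28, 28 days — a mix of 28 and 35. Every date is a Thursday.
Each is the 2nd Thursday of its month.
2nd Thursday of November 2020: 2020-11-12.
2nd Thursday of December 2020: 2020-12-10.

2020-11-12, 2020-12-10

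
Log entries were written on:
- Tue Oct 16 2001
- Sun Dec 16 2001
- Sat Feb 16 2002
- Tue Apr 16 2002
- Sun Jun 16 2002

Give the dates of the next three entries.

Fri Aug 16 2002, Wed Oct 16 2002, Mon Dec 16 2002

Each date is the 16th; the gaps (61, 62, 59, 61) track the month lengths.
The rule is the 16th of every 2 months.
Next: August 2002 → Fri Aug 16 2002.
October 2002: Wed Oct 16 2002.
December 2002: Mon Dec 16 2002.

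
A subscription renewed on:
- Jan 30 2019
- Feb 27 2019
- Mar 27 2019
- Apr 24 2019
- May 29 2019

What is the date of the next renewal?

Every date is a Wednesday; gaps 28, 28, 28, 35 days.
Each is the last Wednesday of its month (at least one falls on the 29th or later, ruling out '4th Wednesday').
June 2019 ends with Wednesday Jun 26 2019.

Jun 26 2019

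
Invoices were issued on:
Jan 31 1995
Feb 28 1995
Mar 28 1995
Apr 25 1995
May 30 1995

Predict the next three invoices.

These are Tuesdays with 28, 28, 28, 35-day gaps.
Each is the final Tuesday of its month — Jan 31 1995 is past the 28th, so '4th Tuesday' doesn't fit.
Last Tuesday of June 1995: Jun 27 1995.
July 1995 ends with Tuesday Jul 25 1995.
Last Tuesday of August 1995: Aug 29 1995.

Jun 27 1995, Jul 25 1995, Aug 29 1995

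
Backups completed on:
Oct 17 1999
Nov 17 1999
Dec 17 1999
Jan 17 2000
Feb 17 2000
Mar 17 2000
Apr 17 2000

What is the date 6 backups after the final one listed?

Oct 17 2000

Gaps: 31, 30, 31, 31, 29, 31 days — not constant. Every event is on the 17th of the month.
Pattern: the 17th of each month.
May 2000: May 17 2000.
June 2000: Jun 17 2000.
July 2000: Jul 17 2000.
August 2000: Aug 17 2000.
Next: September 2000 → Sep 17 2000.
Next: October 2000 → Oct 17 2000.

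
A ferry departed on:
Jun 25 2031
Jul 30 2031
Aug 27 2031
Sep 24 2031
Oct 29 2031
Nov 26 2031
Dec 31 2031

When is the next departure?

Jan 28 2032

All Wednesdays; the gaps (35, 28, 28, 35, 28, 35) vary with month length.
This is the last Wednesday of each month.
January 2032 ends with Wednesday Jan 28 2032.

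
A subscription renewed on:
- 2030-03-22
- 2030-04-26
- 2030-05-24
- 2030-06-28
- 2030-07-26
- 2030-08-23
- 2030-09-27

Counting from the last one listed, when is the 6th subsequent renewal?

2031-03-28

Gaps: 35, 28, 35, 28, 28, 35 days — a mix of 28 and 35. Every date is a Friday.
Each is the 4th Friday of its month.
4th Friday of October 2030: 2030-10-25.
4th Friday of November 2030: 2030-11-22.
December 2030 — 4th Friday is 2030-12-27.
January 2031 — 4th Friday is 2031-01-24.
4th Friday of February 2031: 2031-02-28.
4th Friday of March 2031: 2031-03-28.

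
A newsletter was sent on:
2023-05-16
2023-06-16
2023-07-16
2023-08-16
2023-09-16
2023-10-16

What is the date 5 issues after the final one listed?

2024-03-16

Gaps: 31, 30, 31, 31, 30 days — not constant. Every event is on the 16th of the month.
Pattern: the 16th of each month.
November 2023: 2023-11-16.
Next: December 2023 → 2023-12-16.
Next: January 2024 → 2024-01-16.
Next: February 2024 → 2024-02-16.
March 2024: 2024-03-16.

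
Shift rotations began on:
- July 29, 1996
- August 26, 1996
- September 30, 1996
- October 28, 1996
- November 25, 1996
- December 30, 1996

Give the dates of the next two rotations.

These are Mondays with 28, 35, 28, 28, 35-day gaps.
Each is the final Monday of its month — July 29, 1996 is past the 28th, so '4th Monday' doesn't fit.
Last Monday of January 1997: January 27, 1997.
February 1997 ends with Monday February 24, 1997.

January 27, 1997; February 24, 1997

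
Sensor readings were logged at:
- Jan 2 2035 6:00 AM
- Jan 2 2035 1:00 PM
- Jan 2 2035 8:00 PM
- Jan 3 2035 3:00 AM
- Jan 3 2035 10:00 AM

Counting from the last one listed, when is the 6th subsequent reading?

The interval is a steady 7 hours (7, 7, 7, 7).
Jan 3 2035 10:00 AM + 7 h = Jan 3 2035 5:00 PM.
Jan 3 2035 5:00 PM + 7 h = Jan 4 2035 12:00 AM.
Jan 4 2035 12:00 AM + 7 h = Jan 4 2035 7:00 AM.
Jan 4 2035 7:00 AM + 7 h = Jan 4 2035 2:00 PM.
Jan 4 2035 2:00 PM + 7 h = Jan 4 2035 9:00 PM.
Jan 4 2035 9:00 PM + 7 h = Jan 5 2035 4:00 AM.

Jan 5 2035 4:00 AM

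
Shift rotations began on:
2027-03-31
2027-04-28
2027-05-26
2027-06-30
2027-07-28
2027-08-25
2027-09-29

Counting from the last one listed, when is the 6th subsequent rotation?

Every date is a Wednesday; gaps 28, 28, 35, 28, 28, 35 days.
Each is the last Wednesday of its month (at least one falls on the 29th or later, ruling out '4th Wednesday').
October 2027 ends with Wednesday 2027-10-27.
November 2027 ends with Wednesday 2027-11-24.
December 2027 ends with Wednesday 2027-12-29.
Last Wednesday of January 2028: 2028-01-26.
Last Wednesday of February 2028: 2028-02-23.
Last Wednesday of March 2028: 2028-03-29.

2028-03-29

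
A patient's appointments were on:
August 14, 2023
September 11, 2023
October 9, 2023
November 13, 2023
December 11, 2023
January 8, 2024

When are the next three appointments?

February 12, 2024; March 11, 2024; April 8, 2024

All dates are Mondays, 28, 28, 35, 28, 28 days apart.
Specifically, the 2nd Monday of each month.
February 2024 — 2nd Monday is February 12, 2024.
March 2024 — 2nd Monday is March 11, 2024.
April 2024 — 2nd Monday is April 8, 2024.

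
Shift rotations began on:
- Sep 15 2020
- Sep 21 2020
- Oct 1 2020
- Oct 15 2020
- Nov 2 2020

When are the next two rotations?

Nov 24 2020, Dec 20 2020

Gaps: 6, 10, 14, 18 days — each gap is 4 larger than the previous one.
Next gap: 22 days. Nov 2 2020 + 22 days = Nov 24 2020.
Next gap: 26 days. Nov 24 2020 + 26 days = Dec 20 2020.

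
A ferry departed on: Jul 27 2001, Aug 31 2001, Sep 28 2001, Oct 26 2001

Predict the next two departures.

These are Fridays with 35, 28, 28-day gaps.
Each is the final Friday of its month — Aug 31 2001 is past the 28th, so '4th Friday' doesn't fit.
November 2001 ends with Friday Nov 30 2001.
December 2001 ends with Friday Dec 28 2001.

Nov 30 2001, Dec 28 2001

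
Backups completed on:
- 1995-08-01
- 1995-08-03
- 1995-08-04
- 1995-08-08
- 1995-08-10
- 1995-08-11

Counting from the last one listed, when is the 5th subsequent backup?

1995-08-24

Gaps: 2, 1, 4, 2, 1 days — not constant, but cyclic with period 3.
The events fall on every Tuesday, Thursday and Friday.
The following Tuesday is 1995-08-15.
Next Thursday: 1995-08-17.
Next Friday: 1995-08-18.
Next Tuesday: 1995-08-22.
The following Thursday is 1995-08-24.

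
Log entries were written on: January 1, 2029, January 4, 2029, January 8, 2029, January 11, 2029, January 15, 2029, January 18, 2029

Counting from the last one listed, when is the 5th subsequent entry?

February 5, 2029

Gaps: 3, 4, 3, 4, 3 days — not constant, but cyclic with period 2.
The events fall on every Monday and Thursday.
The following Monday is January 22, 2029.
The following Thursday is January 25, 2029.
Next Monday: January 29, 2029.
Next Thursday: February 1, 2029.
Next Monday: February 5, 2029.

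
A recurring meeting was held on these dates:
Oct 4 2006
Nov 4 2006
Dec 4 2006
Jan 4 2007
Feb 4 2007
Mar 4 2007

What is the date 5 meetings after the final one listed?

The day-of-month is always 4 (31, 30, 31, 31, 28 days between events).
So this recurs on the 4th of each month.
April 2007: Apr 4 2007.
Next: May 2007 → May 4 2007.
June 2007: Jun 4 2007.
Next: July 2007 → Jul 4 2007.
Next: August 2007 → Aug 4 2007.

Aug 4 2007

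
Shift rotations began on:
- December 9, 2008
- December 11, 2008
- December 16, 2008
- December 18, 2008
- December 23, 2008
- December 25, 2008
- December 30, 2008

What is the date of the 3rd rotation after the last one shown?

Every event lands on a Tuesday or Thursday (gaps cycle 2, 5, 2, 5, 2, 5).
So the schedule is: every Tuesday and Thursday.
Next Thursday: January 1, 2009.
Next Tuesday: January 6, 2009.
The following Thursday is January 8, 2009.

January 8, 2009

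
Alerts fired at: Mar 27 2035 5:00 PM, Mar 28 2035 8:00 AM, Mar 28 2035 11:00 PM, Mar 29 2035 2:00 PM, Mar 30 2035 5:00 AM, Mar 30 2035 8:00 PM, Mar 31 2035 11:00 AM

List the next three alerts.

Apr 1 2035 2:00 AM, Apr 1 2035 5:00 PM, Apr 2 2035 8:00 AM

The interval is a steady 15 hours (15, 15, 15, 15, 15, 15).
Mar 31 2035 11:00 AM + 15 h = Apr 1 2035 2:00 AM.
Apr 1 2035 2:00 AM + 15 h = Apr 1 2035 5:00 PM.
Apr 1 2035 5:00 PM + 15 h = Apr 2 2035 8:00 AM.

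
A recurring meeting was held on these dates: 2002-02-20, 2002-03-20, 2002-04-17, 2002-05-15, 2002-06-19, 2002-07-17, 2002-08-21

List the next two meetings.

These are Wednesdays at 28- or 35-day spacing (28, 28, 28, 35, 28, 35).
The pattern: 3rd Wednesday of the month.
September 2002 — 3rd Wednesday is 2002-09-18.
3rd Wednesday of October 2002: 2002-10-16.

2002-09-18, 2002-10-16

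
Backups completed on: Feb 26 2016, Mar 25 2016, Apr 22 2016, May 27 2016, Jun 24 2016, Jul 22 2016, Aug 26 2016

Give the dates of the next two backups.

Sep 23 2016, Oct 28 2016

Gaps: 28, 28, 35, 28, 28, 35 days — a mix of 28 and 35. Every date is a Friday.
Each is the 4th Friday of its month.
September 2016 — 4th Friday is Sep 23 2016.
4th Friday of October 2016: Oct 28 2016.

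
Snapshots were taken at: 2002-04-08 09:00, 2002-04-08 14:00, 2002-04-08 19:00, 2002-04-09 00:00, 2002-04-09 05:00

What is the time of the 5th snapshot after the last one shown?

Gaps: 5, 5, 5, 5 hours — each event is 5 hours after the previous one.
2002-04-09 05:00 + 5 h = 2002-04-09 10:00.
2002-04-09 10:00 + 5 h = 2002-04-09 15:00.
2002-04-09 15:00 + 5 h = 2002-04-09 20:00.
2002-04-09 20:00 + 5 h = 2002-04-10 01:00.
2002-04-10 01:00 + 5 h = 2002-04-10 06:00.

2002-04-10 06:00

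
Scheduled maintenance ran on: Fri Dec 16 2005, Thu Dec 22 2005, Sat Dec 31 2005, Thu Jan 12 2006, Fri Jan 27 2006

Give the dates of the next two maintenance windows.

The spacing grows by 3 each time: 6, 9, 12, 15 days.
Next gap: 18 days. Fri Jan 27 2006 + 18 days = Tue Feb 14 2006.
Next gap: 21 days. Tue Feb 14 2006 + 21 days = Tue Mar 7 2006.

Tue Feb 14 2006, Tue Mar 7 2006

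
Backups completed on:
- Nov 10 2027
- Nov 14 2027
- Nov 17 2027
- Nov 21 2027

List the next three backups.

Every event lands on a Wednesday or Sunday (gaps cycle 4, 3, 4).
So the schedule is: every Wednesday and Sunday.
The following Wednesday is Nov 24 2027.
Next Sunday: Nov 28 2027.
The following Wednesday is Dec 1 2027.

Nov 24 2027, Nov 28 2027, Dec 1 2027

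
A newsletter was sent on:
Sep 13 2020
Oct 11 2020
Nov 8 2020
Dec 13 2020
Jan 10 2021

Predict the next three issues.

Feb 14 2021, Mar 14 2021, Apr 11 2021

These are Sundays at 28- or 35-day spacing (28, 28, 35, 28).
The pattern: 2nd Sunday of the month.
2nd Sunday of February 2021: Feb 14 2021.
2nd Sunday of March 2021: Mar 14 2021.
2nd Sunday of April 2021: Apr 11 2021.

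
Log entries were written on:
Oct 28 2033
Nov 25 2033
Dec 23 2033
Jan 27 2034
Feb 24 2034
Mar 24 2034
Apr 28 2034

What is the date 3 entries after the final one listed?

Jul 28 2034

All dates are Fridays, 28, 28, 35, 28, 28, 35 days apart.
Specifically, the 4th Friday of each month.
4th Friday of May 2034: May 26 2034.
4th Friday of June 2034: Jun 23 2034.
4th Friday of July 2034: Jul 28 2034.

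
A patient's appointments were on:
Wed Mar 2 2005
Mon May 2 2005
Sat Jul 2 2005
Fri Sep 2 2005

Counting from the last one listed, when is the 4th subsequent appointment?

Each date is the 2nd; the gaps (61, 61, 62) track the month lengths.
The rule is the 2nd of every 2 months.
November 2005: Wed Nov 2 2005.
January 2006: Mon Jan 2 2006.
March 2006: Thu Mar 2 2006.
Next: May 2006 → Tue May 2 2006.

Tue May 2 2006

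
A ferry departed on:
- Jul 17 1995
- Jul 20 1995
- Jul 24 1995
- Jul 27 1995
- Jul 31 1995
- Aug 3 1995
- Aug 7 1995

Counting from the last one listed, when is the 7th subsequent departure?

Every event lands on a Monday or Thursday (gaps cycle 3, 4, 3, 4, 3, 4).
So the schedule is: every Monday and Thursday.
Next Thursday: Aug 10 1995.
The following Monday is Aug 14 1995.
The following Thursday is Aug 17 1995.
The following Monday is Aug 21 1995.
Next Thursday: Aug 24 1995.
Next Monday: Aug 28 1995.
Next Thursday: Aug 31 1995.

Aug 31 1995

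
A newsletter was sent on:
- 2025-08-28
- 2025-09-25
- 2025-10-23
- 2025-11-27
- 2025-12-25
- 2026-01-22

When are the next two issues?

Gaps: 28, 28, 35, 28, 28 days — a mix of 28 and 35. Every date is a Thursday.
Each is the 4th Thursday of its month.
4th Thursday of February 2026: 2026-02-26.
4th Thursday of March 2026: 2026-03-26.

2026-02-26, 2026-03-26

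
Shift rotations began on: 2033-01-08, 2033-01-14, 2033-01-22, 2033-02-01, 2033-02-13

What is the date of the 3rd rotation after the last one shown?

2033-04-02

Intervals are 6, 8, 10, 12 days — an arithmetic progression with common difference 2.
Next gap: 14 days. 2033-02-13 + 14 days = 2033-02-27.
Next gap: 16 days. 2033-02-27 + 16 days = 2033-03-15.
Next gap: 18 days. 2033-03-15 + 18 days = 2033-04-02.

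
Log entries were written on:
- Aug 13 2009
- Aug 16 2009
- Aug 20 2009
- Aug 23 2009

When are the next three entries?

Aug 27 2009, Aug 30 2009, Sep 3 2009

The gap pattern 3, 4, 3 repeats every 2 events.
These are the Thursdays and Sundays of each week.
The following Thursday is Aug 27 2009.
The following Sunday is Aug 30 2009.
The following Thursday is Sep 3 2009.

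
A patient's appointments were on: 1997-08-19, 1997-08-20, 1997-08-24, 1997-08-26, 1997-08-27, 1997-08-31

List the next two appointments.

Every event lands on a Tuesday or Wednesday or Sunday (gaps cycle 1, 4, 2, 1, 4).
So the schedule is: every Tuesday, Wednesday and Sunday.
Next Tuesday: 1997-09-02.
The following Wednesday is 1997-09-03.

1997-09-02, 1997-09-03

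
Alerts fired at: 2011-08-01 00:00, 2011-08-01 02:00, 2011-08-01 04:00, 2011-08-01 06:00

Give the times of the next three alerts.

Gaps: 2, 2, 2 hours — each event is 2 hours after the previous one.
2011-08-01 06:00 + 2 h = 2011-08-01 08:00.
2011-08-01 08:00 + 2 h = 2011-08-01 10:00.
2011-08-01 10:00 + 2 h = 2011-08-01 12:00.

2011-08-01 08:00, 2011-08-01 10:00, 2011-08-01 12:00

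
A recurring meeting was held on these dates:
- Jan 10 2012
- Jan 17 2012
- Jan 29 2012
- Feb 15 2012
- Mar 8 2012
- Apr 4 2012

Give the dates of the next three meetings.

Gaps: 7, 12, 17, 22, 27 days — each gap is 5 larger than the previous one.
Next gap: 32 days. Apr 4 2012 + 32 days = May 6 2012.
Next gap: 37 days. May 6 2012 + 37 days = Jun 12 2012.
Next gap: 42 days. Jun 12 2012 + 42 days = Jul 24 2012.

May 6 2012, Jun 12 2012, Jul 24 2012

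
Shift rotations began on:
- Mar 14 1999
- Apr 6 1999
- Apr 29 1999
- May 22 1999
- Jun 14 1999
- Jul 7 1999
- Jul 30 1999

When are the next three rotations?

Every event comes 23 days after the last (23, 23, 23, 23, 23, 23).
Jul 30 1999 + 23 days = Aug 22 1999.
Aug 22 1999 + 23 days = Sep 14 1999.
Sep 14 1999 + 23 days = Oct 7 1999.

Aug 22 1999, Sep 14 1999, Oct 7 1999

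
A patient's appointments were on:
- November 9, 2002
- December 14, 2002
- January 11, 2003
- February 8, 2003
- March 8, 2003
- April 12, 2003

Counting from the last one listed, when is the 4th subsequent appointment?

August 9, 2003

These are Saturdays at 28- or 35-day spacing (35, 28, 28, 28, 35).
The pattern: 2nd Saturday of the month.
2nd Saturday of May 2003: May 10, 2003.
June 2003 — 2nd Saturday is June 14, 2003.
2nd Saturday of July 2003: July 12, 2003.
August 2003 — 2nd Saturday is August 9, 2003.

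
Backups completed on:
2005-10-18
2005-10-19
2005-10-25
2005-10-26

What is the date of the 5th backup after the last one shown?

Gaps: 1, 6, 1 days — not constant, but cyclic with period 2.
The events fall on every Tuesday and Wednesday.
The following Tuesday is 2005-11-01.
The following Wednesday is 2005-11-02.
Next Tuesday: 2005-11-08.
The following Wednesday is 2005-11-09.
Next Tuesday: 2005-11-15.

2005-11-15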